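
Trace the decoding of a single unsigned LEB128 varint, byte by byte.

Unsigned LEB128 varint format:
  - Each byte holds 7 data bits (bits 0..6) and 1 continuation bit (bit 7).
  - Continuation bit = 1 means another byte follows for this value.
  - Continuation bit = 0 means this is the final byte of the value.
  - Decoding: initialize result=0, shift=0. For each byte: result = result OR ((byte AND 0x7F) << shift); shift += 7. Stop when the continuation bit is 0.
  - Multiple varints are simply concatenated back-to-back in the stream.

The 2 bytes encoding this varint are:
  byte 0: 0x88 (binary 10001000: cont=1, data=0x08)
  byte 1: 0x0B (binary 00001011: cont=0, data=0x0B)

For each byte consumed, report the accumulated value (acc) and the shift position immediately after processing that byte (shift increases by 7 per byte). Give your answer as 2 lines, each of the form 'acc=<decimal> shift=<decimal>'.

byte 0=0x88: payload=0x08=8, contrib = 8<<0 = 8; acc -> 8, shift -> 7
byte 1=0x0B: payload=0x0B=11, contrib = 11<<7 = 1408; acc -> 1416, shift -> 14

Answer: acc=8 shift=7
acc=1416 shift=14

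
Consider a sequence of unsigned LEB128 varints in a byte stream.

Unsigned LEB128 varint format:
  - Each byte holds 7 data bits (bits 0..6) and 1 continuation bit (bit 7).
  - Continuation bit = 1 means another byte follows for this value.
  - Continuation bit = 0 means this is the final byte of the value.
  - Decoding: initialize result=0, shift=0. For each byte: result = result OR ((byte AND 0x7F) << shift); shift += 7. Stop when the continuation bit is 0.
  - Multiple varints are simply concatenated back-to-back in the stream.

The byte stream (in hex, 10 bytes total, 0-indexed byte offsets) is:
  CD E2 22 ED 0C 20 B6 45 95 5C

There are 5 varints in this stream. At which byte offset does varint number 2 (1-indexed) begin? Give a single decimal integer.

Answer: 3

Derivation:
  byte[0]=0xCD cont=1 payload=0x4D=77: acc |= 77<<0 -> acc=77 shift=7
  byte[1]=0xE2 cont=1 payload=0x62=98: acc |= 98<<7 -> acc=12621 shift=14
  byte[2]=0x22 cont=0 payload=0x22=34: acc |= 34<<14 -> acc=569677 shift=21 [end]
Varint 1: bytes[0:3] = CD E2 22 -> value 569677 (3 byte(s))
  byte[3]=0xED cont=1 payload=0x6D=109: acc |= 109<<0 -> acc=109 shift=7
  byte[4]=0x0C cont=0 payload=0x0C=12: acc |= 12<<7 -> acc=1645 shift=14 [end]
Varint 2: bytes[3:5] = ED 0C -> value 1645 (2 byte(s))
  byte[5]=0x20 cont=0 payload=0x20=32: acc |= 32<<0 -> acc=32 shift=7 [end]
Varint 3: bytes[5:6] = 20 -> value 32 (1 byte(s))
  byte[6]=0xB6 cont=1 payload=0x36=54: acc |= 54<<0 -> acc=54 shift=7
  byte[7]=0x45 cont=0 payload=0x45=69: acc |= 69<<7 -> acc=8886 shift=14 [end]
Varint 4: bytes[6:8] = B6 45 -> value 8886 (2 byte(s))
  byte[8]=0x95 cont=1 payload=0x15=21: acc |= 21<<0 -> acc=21 shift=7
  byte[9]=0x5C cont=0 payload=0x5C=92: acc |= 92<<7 -> acc=11797 shift=14 [end]
Varint 5: bytes[8:10] = 95 5C -> value 11797 (2 byte(s))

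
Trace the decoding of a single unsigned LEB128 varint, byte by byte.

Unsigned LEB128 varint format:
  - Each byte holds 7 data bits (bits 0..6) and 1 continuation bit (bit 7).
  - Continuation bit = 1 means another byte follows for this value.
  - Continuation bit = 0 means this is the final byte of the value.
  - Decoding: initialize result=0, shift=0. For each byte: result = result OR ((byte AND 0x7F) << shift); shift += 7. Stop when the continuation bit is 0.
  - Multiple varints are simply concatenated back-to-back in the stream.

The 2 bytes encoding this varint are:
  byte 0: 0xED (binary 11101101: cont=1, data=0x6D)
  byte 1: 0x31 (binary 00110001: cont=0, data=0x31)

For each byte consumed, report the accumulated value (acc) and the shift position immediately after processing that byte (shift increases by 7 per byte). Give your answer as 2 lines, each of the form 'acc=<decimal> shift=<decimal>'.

Answer: acc=109 shift=7
acc=6381 shift=14

Derivation:
byte 0=0xED: payload=0x6D=109, contrib = 109<<0 = 109; acc -> 109, shift -> 7
byte 1=0x31: payload=0x31=49, contrib = 49<<7 = 6272; acc -> 6381, shift -> 14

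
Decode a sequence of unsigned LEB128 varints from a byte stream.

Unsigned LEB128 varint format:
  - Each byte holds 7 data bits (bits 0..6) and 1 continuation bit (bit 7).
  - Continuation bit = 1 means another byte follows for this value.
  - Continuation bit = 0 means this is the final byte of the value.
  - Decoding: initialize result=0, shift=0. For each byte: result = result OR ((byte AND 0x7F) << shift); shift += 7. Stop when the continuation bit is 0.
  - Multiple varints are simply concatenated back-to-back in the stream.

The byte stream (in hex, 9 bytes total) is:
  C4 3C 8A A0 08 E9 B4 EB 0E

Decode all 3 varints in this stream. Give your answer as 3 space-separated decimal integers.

  byte[0]=0xC4 cont=1 payload=0x44=68: acc |= 68<<0 -> acc=68 shift=7
  byte[1]=0x3C cont=0 payload=0x3C=60: acc |= 60<<7 -> acc=7748 shift=14 [end]
Varint 1: bytes[0:2] = C4 3C -> value 7748 (2 byte(s))
  byte[2]=0x8A cont=1 payload=0x0A=10: acc |= 10<<0 -> acc=10 shift=7
  byte[3]=0xA0 cont=1 payload=0x20=32: acc |= 32<<7 -> acc=4106 shift=14
  byte[4]=0x08 cont=0 payload=0x08=8: acc |= 8<<14 -> acc=135178 shift=21 [end]
Varint 2: bytes[2:5] = 8A A0 08 -> value 135178 (3 byte(s))
  byte[5]=0xE9 cont=1 payload=0x69=105: acc |= 105<<0 -> acc=105 shift=7
  byte[6]=0xB4 cont=1 payload=0x34=52: acc |= 52<<7 -> acc=6761 shift=14
  byte[7]=0xEB cont=1 payload=0x6B=107: acc |= 107<<14 -> acc=1759849 shift=21
  byte[8]=0x0E cont=0 payload=0x0E=14: acc |= 14<<21 -> acc=31119977 shift=28 [end]
Varint 3: bytes[5:9] = E9 B4 EB 0E -> value 31119977 (4 byte(s))

Answer: 7748 135178 31119977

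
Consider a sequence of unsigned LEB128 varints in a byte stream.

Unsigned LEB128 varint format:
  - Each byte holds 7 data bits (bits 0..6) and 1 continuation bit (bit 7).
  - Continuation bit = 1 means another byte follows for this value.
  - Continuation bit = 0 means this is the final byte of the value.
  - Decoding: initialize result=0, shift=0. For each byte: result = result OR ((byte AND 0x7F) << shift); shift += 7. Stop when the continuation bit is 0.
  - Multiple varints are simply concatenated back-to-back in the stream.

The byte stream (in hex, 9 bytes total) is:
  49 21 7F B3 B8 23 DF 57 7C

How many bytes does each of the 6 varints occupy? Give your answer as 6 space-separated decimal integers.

Answer: 1 1 1 3 2 1

Derivation:
  byte[0]=0x49 cont=0 payload=0x49=73: acc |= 73<<0 -> acc=73 shift=7 [end]
Varint 1: bytes[0:1] = 49 -> value 73 (1 byte(s))
  byte[1]=0x21 cont=0 payload=0x21=33: acc |= 33<<0 -> acc=33 shift=7 [end]
Varint 2: bytes[1:2] = 21 -> value 33 (1 byte(s))
  byte[2]=0x7F cont=0 payload=0x7F=127: acc |= 127<<0 -> acc=127 shift=7 [end]
Varint 3: bytes[2:3] = 7F -> value 127 (1 byte(s))
  byte[3]=0xB3 cont=1 payload=0x33=51: acc |= 51<<0 -> acc=51 shift=7
  byte[4]=0xB8 cont=1 payload=0x38=56: acc |= 56<<7 -> acc=7219 shift=14
  byte[5]=0x23 cont=0 payload=0x23=35: acc |= 35<<14 -> acc=580659 shift=21 [end]
Varint 4: bytes[3:6] = B3 B8 23 -> value 580659 (3 byte(s))
  byte[6]=0xDF cont=1 payload=0x5F=95: acc |= 95<<0 -> acc=95 shift=7
  byte[7]=0x57 cont=0 payload=0x57=87: acc |= 87<<7 -> acc=11231 shift=14 [end]
Varint 5: bytes[6:8] = DF 57 -> value 11231 (2 byte(s))
  byte[8]=0x7C cont=0 payload=0x7C=124: acc |= 124<<0 -> acc=124 shift=7 [end]
Varint 6: bytes[8:9] = 7C -> value 124 (1 byte(s))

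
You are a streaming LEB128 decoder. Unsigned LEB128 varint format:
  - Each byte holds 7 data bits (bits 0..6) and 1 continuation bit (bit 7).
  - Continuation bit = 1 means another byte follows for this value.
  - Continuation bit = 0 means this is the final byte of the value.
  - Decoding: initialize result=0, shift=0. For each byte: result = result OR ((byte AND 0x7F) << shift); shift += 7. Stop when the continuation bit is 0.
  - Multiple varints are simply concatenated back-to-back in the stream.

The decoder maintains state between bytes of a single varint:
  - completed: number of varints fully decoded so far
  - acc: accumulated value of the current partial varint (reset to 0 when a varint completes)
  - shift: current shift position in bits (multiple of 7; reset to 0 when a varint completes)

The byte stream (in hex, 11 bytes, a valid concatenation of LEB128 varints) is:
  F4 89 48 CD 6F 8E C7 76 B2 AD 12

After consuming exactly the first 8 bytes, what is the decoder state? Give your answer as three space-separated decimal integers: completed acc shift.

byte[0]=0xF4 cont=1 payload=0x74: acc |= 116<<0 -> completed=0 acc=116 shift=7
byte[1]=0x89 cont=1 payload=0x09: acc |= 9<<7 -> completed=0 acc=1268 shift=14
byte[2]=0x48 cont=0 payload=0x48: varint #1 complete (value=1180916); reset -> completed=1 acc=0 shift=0
byte[3]=0xCD cont=1 payload=0x4D: acc |= 77<<0 -> completed=1 acc=77 shift=7
byte[4]=0x6F cont=0 payload=0x6F: varint #2 complete (value=14285); reset -> completed=2 acc=0 shift=0
byte[5]=0x8E cont=1 payload=0x0E: acc |= 14<<0 -> completed=2 acc=14 shift=7
byte[6]=0xC7 cont=1 payload=0x47: acc |= 71<<7 -> completed=2 acc=9102 shift=14
byte[7]=0x76 cont=0 payload=0x76: varint #3 complete (value=1942414); reset -> completed=3 acc=0 shift=0

Answer: 3 0 0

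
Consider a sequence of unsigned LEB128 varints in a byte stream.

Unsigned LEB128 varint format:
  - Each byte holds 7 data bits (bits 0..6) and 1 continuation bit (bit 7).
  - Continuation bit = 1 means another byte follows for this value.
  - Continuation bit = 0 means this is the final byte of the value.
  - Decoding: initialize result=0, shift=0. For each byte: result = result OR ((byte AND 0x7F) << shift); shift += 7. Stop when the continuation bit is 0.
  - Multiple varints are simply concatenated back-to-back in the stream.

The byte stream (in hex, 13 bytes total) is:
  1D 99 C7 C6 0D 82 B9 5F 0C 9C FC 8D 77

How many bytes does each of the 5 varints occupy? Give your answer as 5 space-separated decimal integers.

Answer: 1 4 3 1 4

Derivation:
  byte[0]=0x1D cont=0 payload=0x1D=29: acc |= 29<<0 -> acc=29 shift=7 [end]
Varint 1: bytes[0:1] = 1D -> value 29 (1 byte(s))
  byte[1]=0x99 cont=1 payload=0x19=25: acc |= 25<<0 -> acc=25 shift=7
  byte[2]=0xC7 cont=1 payload=0x47=71: acc |= 71<<7 -> acc=9113 shift=14
  byte[3]=0xC6 cont=1 payload=0x46=70: acc |= 70<<14 -> acc=1155993 shift=21
  byte[4]=0x0D cont=0 payload=0x0D=13: acc |= 13<<21 -> acc=28418969 shift=28 [end]
Varint 2: bytes[1:5] = 99 C7 C6 0D -> value 28418969 (4 byte(s))
  byte[5]=0x82 cont=1 payload=0x02=2: acc |= 2<<0 -> acc=2 shift=7
  byte[6]=0xB9 cont=1 payload=0x39=57: acc |= 57<<7 -> acc=7298 shift=14
  byte[7]=0x5F cont=0 payload=0x5F=95: acc |= 95<<14 -> acc=1563778 shift=21 [end]
Varint 3: bytes[5:8] = 82 B9 5F -> value 1563778 (3 byte(s))
  byte[8]=0x0C cont=0 payload=0x0C=12: acc |= 12<<0 -> acc=12 shift=7 [end]
Varint 4: bytes[8:9] = 0C -> value 12 (1 byte(s))
  byte[9]=0x9C cont=1 payload=0x1C=28: acc |= 28<<0 -> acc=28 shift=7
  byte[10]=0xFC cont=1 payload=0x7C=124: acc |= 124<<7 -> acc=15900 shift=14
  byte[11]=0x8D cont=1 payload=0x0D=13: acc |= 13<<14 -> acc=228892 shift=21
  byte[12]=0x77 cont=0 payload=0x77=119: acc |= 119<<21 -> acc=249789980 shift=28 [end]
Varint 5: bytes[9:13] = 9C FC 8D 77 -> value 249789980 (4 byte(s))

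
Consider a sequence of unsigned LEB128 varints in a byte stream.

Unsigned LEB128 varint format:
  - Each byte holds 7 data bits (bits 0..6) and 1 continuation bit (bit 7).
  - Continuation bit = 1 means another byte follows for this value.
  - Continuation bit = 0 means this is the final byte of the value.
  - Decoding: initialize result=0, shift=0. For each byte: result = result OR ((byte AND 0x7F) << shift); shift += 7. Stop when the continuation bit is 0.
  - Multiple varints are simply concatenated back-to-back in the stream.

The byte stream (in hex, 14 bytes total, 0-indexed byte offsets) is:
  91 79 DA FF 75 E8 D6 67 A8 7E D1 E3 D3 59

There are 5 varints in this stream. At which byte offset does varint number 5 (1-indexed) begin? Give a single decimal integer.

Answer: 10

Derivation:
  byte[0]=0x91 cont=1 payload=0x11=17: acc |= 17<<0 -> acc=17 shift=7
  byte[1]=0x79 cont=0 payload=0x79=121: acc |= 121<<7 -> acc=15505 shift=14 [end]
Varint 1: bytes[0:2] = 91 79 -> value 15505 (2 byte(s))
  byte[2]=0xDA cont=1 payload=0x5A=90: acc |= 90<<0 -> acc=90 shift=7
  byte[3]=0xFF cont=1 payload=0x7F=127: acc |= 127<<7 -> acc=16346 shift=14
  byte[4]=0x75 cont=0 payload=0x75=117: acc |= 117<<14 -> acc=1933274 shift=21 [end]
Varint 2: bytes[2:5] = DA FF 75 -> value 1933274 (3 byte(s))
  byte[5]=0xE8 cont=1 payload=0x68=104: acc |= 104<<0 -> acc=104 shift=7
  byte[6]=0xD6 cont=1 payload=0x56=86: acc |= 86<<7 -> acc=11112 shift=14
  byte[7]=0x67 cont=0 payload=0x67=103: acc |= 103<<14 -> acc=1698664 shift=21 [end]
Varint 3: bytes[5:8] = E8 D6 67 -> value 1698664 (3 byte(s))
  byte[8]=0xA8 cont=1 payload=0x28=40: acc |= 40<<0 -> acc=40 shift=7
  byte[9]=0x7E cont=0 payload=0x7E=126: acc |= 126<<7 -> acc=16168 shift=14 [end]
Varint 4: bytes[8:10] = A8 7E -> value 16168 (2 byte(s))
  byte[10]=0xD1 cont=1 payload=0x51=81: acc |= 81<<0 -> acc=81 shift=7
  byte[11]=0xE3 cont=1 payload=0x63=99: acc |= 99<<7 -> acc=12753 shift=14
  byte[12]=0xD3 cont=1 payload=0x53=83: acc |= 83<<14 -> acc=1372625 shift=21
  byte[13]=0x59 cont=0 payload=0x59=89: acc |= 89<<21 -> acc=188019153 shift=28 [end]
Varint 5: bytes[10:14] = D1 E3 D3 59 -> value 188019153 (4 byte(s))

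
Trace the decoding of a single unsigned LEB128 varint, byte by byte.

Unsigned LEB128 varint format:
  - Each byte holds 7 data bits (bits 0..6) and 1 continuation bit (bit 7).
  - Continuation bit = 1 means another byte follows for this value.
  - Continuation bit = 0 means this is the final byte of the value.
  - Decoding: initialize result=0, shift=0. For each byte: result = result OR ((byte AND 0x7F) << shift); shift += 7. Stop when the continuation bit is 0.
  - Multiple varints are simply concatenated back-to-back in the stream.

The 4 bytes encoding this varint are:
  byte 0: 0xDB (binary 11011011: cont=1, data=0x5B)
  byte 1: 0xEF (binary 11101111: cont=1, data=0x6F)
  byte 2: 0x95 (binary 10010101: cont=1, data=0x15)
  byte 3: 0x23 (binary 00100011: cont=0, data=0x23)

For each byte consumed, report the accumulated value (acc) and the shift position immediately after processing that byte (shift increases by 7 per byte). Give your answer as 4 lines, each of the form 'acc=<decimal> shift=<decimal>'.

byte 0=0xDB: payload=0x5B=91, contrib = 91<<0 = 91; acc -> 91, shift -> 7
byte 1=0xEF: payload=0x6F=111, contrib = 111<<7 = 14208; acc -> 14299, shift -> 14
byte 2=0x95: payload=0x15=21, contrib = 21<<14 = 344064; acc -> 358363, shift -> 21
byte 3=0x23: payload=0x23=35, contrib = 35<<21 = 73400320; acc -> 73758683, shift -> 28

Answer: acc=91 shift=7
acc=14299 shift=14
acc=358363 shift=21
acc=73758683 shift=28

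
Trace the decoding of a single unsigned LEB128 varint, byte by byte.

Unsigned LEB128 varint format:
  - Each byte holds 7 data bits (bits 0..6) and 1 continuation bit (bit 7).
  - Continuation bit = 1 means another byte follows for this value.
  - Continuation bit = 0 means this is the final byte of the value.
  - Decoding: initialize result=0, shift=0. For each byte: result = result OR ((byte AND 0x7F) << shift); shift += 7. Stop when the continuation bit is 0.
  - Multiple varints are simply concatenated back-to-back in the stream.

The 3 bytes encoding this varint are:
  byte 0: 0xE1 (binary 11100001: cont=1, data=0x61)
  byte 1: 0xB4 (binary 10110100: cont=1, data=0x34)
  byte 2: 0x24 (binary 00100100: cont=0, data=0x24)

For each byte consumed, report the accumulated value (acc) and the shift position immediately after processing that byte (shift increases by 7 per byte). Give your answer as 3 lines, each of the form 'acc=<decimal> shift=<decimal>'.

Answer: acc=97 shift=7
acc=6753 shift=14
acc=596577 shift=21

Derivation:
byte 0=0xE1: payload=0x61=97, contrib = 97<<0 = 97; acc -> 97, shift -> 7
byte 1=0xB4: payload=0x34=52, contrib = 52<<7 = 6656; acc -> 6753, shift -> 14
byte 2=0x24: payload=0x24=36, contrib = 36<<14 = 589824; acc -> 596577, shift -> 21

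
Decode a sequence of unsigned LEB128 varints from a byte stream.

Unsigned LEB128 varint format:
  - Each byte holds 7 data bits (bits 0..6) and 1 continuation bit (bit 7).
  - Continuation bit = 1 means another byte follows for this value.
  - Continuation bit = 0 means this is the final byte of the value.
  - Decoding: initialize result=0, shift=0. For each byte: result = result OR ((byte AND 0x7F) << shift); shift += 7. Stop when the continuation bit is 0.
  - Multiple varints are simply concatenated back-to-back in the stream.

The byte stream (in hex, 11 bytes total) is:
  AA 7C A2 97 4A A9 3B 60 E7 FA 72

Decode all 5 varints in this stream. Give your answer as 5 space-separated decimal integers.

  byte[0]=0xAA cont=1 payload=0x2A=42: acc |= 42<<0 -> acc=42 shift=7
  byte[1]=0x7C cont=0 payload=0x7C=124: acc |= 124<<7 -> acc=15914 shift=14 [end]
Varint 1: bytes[0:2] = AA 7C -> value 15914 (2 byte(s))
  byte[2]=0xA2 cont=1 payload=0x22=34: acc |= 34<<0 -> acc=34 shift=7
  byte[3]=0x97 cont=1 payload=0x17=23: acc |= 23<<7 -> acc=2978 shift=14
  byte[4]=0x4A cont=0 payload=0x4A=74: acc |= 74<<14 -> acc=1215394 shift=21 [end]
Varint 2: bytes[2:5] = A2 97 4A -> value 1215394 (3 byte(s))
  byte[5]=0xA9 cont=1 payload=0x29=41: acc |= 41<<0 -> acc=41 shift=7
  byte[6]=0x3B cont=0 payload=0x3B=59: acc |= 59<<7 -> acc=7593 shift=14 [end]
Varint 3: bytes[5:7] = A9 3B -> value 7593 (2 byte(s))
  byte[7]=0x60 cont=0 payload=0x60=96: acc |= 96<<0 -> acc=96 shift=7 [end]
Varint 4: bytes[7:8] = 60 -> value 96 (1 byte(s))
  byte[8]=0xE7 cont=1 payload=0x67=103: acc |= 103<<0 -> acc=103 shift=7
  byte[9]=0xFA cont=1 payload=0x7A=122: acc |= 122<<7 -> acc=15719 shift=14
  byte[10]=0x72 cont=0 payload=0x72=114: acc |= 114<<14 -> acc=1883495 shift=21 [end]
Varint 5: bytes[8:11] = E7 FA 72 -> value 1883495 (3 byte(s))

Answer: 15914 1215394 7593 96 1883495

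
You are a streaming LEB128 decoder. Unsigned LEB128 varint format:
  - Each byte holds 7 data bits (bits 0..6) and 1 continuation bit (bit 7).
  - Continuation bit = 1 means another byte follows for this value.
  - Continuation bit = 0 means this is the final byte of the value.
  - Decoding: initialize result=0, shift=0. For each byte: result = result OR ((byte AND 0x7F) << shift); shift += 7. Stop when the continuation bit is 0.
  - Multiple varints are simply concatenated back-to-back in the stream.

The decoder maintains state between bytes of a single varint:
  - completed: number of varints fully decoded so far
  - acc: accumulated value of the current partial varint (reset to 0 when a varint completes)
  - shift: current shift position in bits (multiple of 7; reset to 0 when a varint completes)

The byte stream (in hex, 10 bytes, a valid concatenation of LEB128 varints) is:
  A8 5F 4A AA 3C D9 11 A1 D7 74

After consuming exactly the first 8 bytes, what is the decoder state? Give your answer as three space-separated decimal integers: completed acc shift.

Answer: 4 33 7

Derivation:
byte[0]=0xA8 cont=1 payload=0x28: acc |= 40<<0 -> completed=0 acc=40 shift=7
byte[1]=0x5F cont=0 payload=0x5F: varint #1 complete (value=12200); reset -> completed=1 acc=0 shift=0
byte[2]=0x4A cont=0 payload=0x4A: varint #2 complete (value=74); reset -> completed=2 acc=0 shift=0
byte[3]=0xAA cont=1 payload=0x2A: acc |= 42<<0 -> completed=2 acc=42 shift=7
byte[4]=0x3C cont=0 payload=0x3C: varint #3 complete (value=7722); reset -> completed=3 acc=0 shift=0
byte[5]=0xD9 cont=1 payload=0x59: acc |= 89<<0 -> completed=3 acc=89 shift=7
byte[6]=0x11 cont=0 payload=0x11: varint #4 complete (value=2265); reset -> completed=4 acc=0 shift=0
byte[7]=0xA1 cont=1 payload=0x21: acc |= 33<<0 -> completed=4 acc=33 shift=7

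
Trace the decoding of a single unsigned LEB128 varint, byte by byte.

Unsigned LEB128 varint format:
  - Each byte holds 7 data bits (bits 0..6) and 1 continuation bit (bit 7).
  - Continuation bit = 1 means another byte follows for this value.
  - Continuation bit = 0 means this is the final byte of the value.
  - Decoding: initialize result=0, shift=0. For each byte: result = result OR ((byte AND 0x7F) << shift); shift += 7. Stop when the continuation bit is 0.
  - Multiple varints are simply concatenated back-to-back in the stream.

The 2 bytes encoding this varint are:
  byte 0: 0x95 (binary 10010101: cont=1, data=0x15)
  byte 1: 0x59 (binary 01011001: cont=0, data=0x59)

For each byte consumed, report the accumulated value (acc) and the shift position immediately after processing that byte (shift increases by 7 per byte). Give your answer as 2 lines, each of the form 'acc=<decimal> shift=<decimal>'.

Answer: acc=21 shift=7
acc=11413 shift=14

Derivation:
byte 0=0x95: payload=0x15=21, contrib = 21<<0 = 21; acc -> 21, shift -> 7
byte 1=0x59: payload=0x59=89, contrib = 89<<7 = 11392; acc -> 11413, shift -> 14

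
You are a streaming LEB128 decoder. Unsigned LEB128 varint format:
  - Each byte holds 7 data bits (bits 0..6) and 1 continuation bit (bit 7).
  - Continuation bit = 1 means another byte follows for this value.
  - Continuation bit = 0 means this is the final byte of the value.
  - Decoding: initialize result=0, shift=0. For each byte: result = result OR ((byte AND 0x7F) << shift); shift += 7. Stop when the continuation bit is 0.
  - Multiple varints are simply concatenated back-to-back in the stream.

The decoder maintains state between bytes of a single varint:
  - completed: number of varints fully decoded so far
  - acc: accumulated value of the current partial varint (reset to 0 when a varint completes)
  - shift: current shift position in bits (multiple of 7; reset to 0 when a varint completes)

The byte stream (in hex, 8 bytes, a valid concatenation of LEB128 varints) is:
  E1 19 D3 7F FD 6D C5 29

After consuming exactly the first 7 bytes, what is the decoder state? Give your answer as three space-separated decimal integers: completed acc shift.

Answer: 3 69 7

Derivation:
byte[0]=0xE1 cont=1 payload=0x61: acc |= 97<<0 -> completed=0 acc=97 shift=7
byte[1]=0x19 cont=0 payload=0x19: varint #1 complete (value=3297); reset -> completed=1 acc=0 shift=0
byte[2]=0xD3 cont=1 payload=0x53: acc |= 83<<0 -> completed=1 acc=83 shift=7
byte[3]=0x7F cont=0 payload=0x7F: varint #2 complete (value=16339); reset -> completed=2 acc=0 shift=0
byte[4]=0xFD cont=1 payload=0x7D: acc |= 125<<0 -> completed=2 acc=125 shift=7
byte[5]=0x6D cont=0 payload=0x6D: varint #3 complete (value=14077); reset -> completed=3 acc=0 shift=0
byte[6]=0xC5 cont=1 payload=0x45: acc |= 69<<0 -> completed=3 acc=69 shift=7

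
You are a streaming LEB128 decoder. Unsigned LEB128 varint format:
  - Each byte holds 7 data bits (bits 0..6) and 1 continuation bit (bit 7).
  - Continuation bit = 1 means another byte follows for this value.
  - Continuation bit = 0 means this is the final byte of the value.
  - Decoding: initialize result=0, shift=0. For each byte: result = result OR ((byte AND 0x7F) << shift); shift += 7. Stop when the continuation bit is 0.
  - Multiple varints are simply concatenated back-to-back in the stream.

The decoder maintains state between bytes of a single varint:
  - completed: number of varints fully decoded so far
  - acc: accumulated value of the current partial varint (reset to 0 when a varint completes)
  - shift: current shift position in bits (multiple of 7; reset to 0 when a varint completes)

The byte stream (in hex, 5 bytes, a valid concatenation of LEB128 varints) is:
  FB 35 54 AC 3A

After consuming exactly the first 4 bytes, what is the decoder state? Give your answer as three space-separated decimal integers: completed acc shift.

byte[0]=0xFB cont=1 payload=0x7B: acc |= 123<<0 -> completed=0 acc=123 shift=7
byte[1]=0x35 cont=0 payload=0x35: varint #1 complete (value=6907); reset -> completed=1 acc=0 shift=0
byte[2]=0x54 cont=0 payload=0x54: varint #2 complete (value=84); reset -> completed=2 acc=0 shift=0
byte[3]=0xAC cont=1 payload=0x2C: acc |= 44<<0 -> completed=2 acc=44 shift=7

Answer: 2 44 7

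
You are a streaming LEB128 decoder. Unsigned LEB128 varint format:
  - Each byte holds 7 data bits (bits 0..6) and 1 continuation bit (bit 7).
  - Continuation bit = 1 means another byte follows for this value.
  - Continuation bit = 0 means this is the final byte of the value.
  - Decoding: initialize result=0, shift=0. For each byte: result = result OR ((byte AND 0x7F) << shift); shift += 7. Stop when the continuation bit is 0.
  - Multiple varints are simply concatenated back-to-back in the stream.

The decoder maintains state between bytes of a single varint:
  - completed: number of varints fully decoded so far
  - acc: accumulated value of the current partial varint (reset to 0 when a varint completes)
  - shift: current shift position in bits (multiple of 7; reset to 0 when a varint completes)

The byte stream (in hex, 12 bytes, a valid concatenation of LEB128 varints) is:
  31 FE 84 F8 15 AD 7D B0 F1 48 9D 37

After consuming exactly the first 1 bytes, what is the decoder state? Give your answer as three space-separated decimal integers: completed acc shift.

byte[0]=0x31 cont=0 payload=0x31: varint #1 complete (value=49); reset -> completed=1 acc=0 shift=0

Answer: 1 0 0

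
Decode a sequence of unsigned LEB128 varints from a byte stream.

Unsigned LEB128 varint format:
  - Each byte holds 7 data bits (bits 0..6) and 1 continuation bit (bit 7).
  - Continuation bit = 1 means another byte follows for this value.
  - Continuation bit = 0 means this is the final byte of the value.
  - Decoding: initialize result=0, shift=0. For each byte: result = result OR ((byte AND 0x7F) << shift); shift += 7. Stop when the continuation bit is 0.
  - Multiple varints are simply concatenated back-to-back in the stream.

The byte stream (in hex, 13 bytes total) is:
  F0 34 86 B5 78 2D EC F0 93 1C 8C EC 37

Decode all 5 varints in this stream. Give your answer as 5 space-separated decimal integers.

  byte[0]=0xF0 cont=1 payload=0x70=112: acc |= 112<<0 -> acc=112 shift=7
  byte[1]=0x34 cont=0 payload=0x34=52: acc |= 52<<7 -> acc=6768 shift=14 [end]
Varint 1: bytes[0:2] = F0 34 -> value 6768 (2 byte(s))
  byte[2]=0x86 cont=1 payload=0x06=6: acc |= 6<<0 -> acc=6 shift=7
  byte[3]=0xB5 cont=1 payload=0x35=53: acc |= 53<<7 -> acc=6790 shift=14
  byte[4]=0x78 cont=0 payload=0x78=120: acc |= 120<<14 -> acc=1972870 shift=21 [end]
Varint 2: bytes[2:5] = 86 B5 78 -> value 1972870 (3 byte(s))
  byte[5]=0x2D cont=0 payload=0x2D=45: acc |= 45<<0 -> acc=45 shift=7 [end]
Varint 3: bytes[5:6] = 2D -> value 45 (1 byte(s))
  byte[6]=0xEC cont=1 payload=0x6C=108: acc |= 108<<0 -> acc=108 shift=7
  byte[7]=0xF0 cont=1 payload=0x70=112: acc |= 112<<7 -> acc=14444 shift=14
  byte[8]=0x93 cont=1 payload=0x13=19: acc |= 19<<14 -> acc=325740 shift=21
  byte[9]=0x1C cont=0 payload=0x1C=28: acc |= 28<<21 -> acc=59045996 shift=28 [end]
Varint 4: bytes[6:10] = EC F0 93 1C -> value 59045996 (4 byte(s))
  byte[10]=0x8C cont=1 payload=0x0C=12: acc |= 12<<0 -> acc=12 shift=7
  byte[11]=0xEC cont=1 payload=0x6C=108: acc |= 108<<7 -> acc=13836 shift=14
  byte[12]=0x37 cont=0 payload=0x37=55: acc |= 55<<14 -> acc=914956 shift=21 [end]
Varint 5: bytes[10:13] = 8C EC 37 -> value 914956 (3 byte(s))

Answer: 6768 1972870 45 59045996 914956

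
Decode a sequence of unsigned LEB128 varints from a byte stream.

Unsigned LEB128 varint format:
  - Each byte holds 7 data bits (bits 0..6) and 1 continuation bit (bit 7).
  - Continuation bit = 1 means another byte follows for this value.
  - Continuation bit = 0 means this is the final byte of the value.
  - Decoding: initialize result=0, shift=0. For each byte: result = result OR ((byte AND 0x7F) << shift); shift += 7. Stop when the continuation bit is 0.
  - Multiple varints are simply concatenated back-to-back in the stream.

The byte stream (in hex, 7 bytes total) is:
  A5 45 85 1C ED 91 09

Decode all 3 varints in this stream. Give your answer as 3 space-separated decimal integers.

Answer: 8869 3589 149741

Derivation:
  byte[0]=0xA5 cont=1 payload=0x25=37: acc |= 37<<0 -> acc=37 shift=7
  byte[1]=0x45 cont=0 payload=0x45=69: acc |= 69<<7 -> acc=8869 shift=14 [end]
Varint 1: bytes[0:2] = A5 45 -> value 8869 (2 byte(s))
  byte[2]=0x85 cont=1 payload=0x05=5: acc |= 5<<0 -> acc=5 shift=7
  byte[3]=0x1C cont=0 payload=0x1C=28: acc |= 28<<7 -> acc=3589 shift=14 [end]
Varint 2: bytes[2:4] = 85 1C -> value 3589 (2 byte(s))
  byte[4]=0xED cont=1 payload=0x6D=109: acc |= 109<<0 -> acc=109 shift=7
  byte[5]=0x91 cont=1 payload=0x11=17: acc |= 17<<7 -> acc=2285 shift=14
  byte[6]=0x09 cont=0 payload=0x09=9: acc |= 9<<14 -> acc=149741 shift=21 [end]
Varint 3: bytes[4:7] = ED 91 09 -> value 149741 (3 byte(s))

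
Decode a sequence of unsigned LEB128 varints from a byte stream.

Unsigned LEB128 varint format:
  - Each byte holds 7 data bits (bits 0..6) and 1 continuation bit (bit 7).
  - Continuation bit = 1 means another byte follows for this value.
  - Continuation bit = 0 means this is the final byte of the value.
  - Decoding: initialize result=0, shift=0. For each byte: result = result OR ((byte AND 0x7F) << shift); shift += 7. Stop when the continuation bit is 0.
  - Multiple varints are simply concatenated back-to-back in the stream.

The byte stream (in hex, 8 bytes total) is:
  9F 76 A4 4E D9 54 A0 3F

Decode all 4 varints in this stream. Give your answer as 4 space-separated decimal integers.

Answer: 15135 10020 10841 8096

Derivation:
  byte[0]=0x9F cont=1 payload=0x1F=31: acc |= 31<<0 -> acc=31 shift=7
  byte[1]=0x76 cont=0 payload=0x76=118: acc |= 118<<7 -> acc=15135 shift=14 [end]
Varint 1: bytes[0:2] = 9F 76 -> value 15135 (2 byte(s))
  byte[2]=0xA4 cont=1 payload=0x24=36: acc |= 36<<0 -> acc=36 shift=7
  byte[3]=0x4E cont=0 payload=0x4E=78: acc |= 78<<7 -> acc=10020 shift=14 [end]
Varint 2: bytes[2:4] = A4 4E -> value 10020 (2 byte(s))
  byte[4]=0xD9 cont=1 payload=0x59=89: acc |= 89<<0 -> acc=89 shift=7
  byte[5]=0x54 cont=0 payload=0x54=84: acc |= 84<<7 -> acc=10841 shift=14 [end]
Varint 3: bytes[4:6] = D9 54 -> value 10841 (2 byte(s))
  byte[6]=0xA0 cont=1 payload=0x20=32: acc |= 32<<0 -> acc=32 shift=7
  byte[7]=0x3F cont=0 payload=0x3F=63: acc |= 63<<7 -> acc=8096 shift=14 [end]
Varint 4: bytes[6:8] = A0 3F -> value 8096 (2 byte(s))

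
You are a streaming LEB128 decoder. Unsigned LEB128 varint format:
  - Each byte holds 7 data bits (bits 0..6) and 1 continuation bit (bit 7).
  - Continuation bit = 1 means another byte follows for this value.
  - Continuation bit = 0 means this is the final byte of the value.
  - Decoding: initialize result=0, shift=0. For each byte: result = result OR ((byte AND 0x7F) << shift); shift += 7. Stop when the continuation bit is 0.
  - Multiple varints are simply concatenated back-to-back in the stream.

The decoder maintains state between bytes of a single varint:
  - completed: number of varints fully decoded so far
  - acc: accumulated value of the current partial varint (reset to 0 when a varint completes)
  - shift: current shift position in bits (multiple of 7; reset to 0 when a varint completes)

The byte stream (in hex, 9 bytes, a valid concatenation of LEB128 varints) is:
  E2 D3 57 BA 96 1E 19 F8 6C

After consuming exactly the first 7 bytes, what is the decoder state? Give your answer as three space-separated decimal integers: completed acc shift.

byte[0]=0xE2 cont=1 payload=0x62: acc |= 98<<0 -> completed=0 acc=98 shift=7
byte[1]=0xD3 cont=1 payload=0x53: acc |= 83<<7 -> completed=0 acc=10722 shift=14
byte[2]=0x57 cont=0 payload=0x57: varint #1 complete (value=1436130); reset -> completed=1 acc=0 shift=0
byte[3]=0xBA cont=1 payload=0x3A: acc |= 58<<0 -> completed=1 acc=58 shift=7
byte[4]=0x96 cont=1 payload=0x16: acc |= 22<<7 -> completed=1 acc=2874 shift=14
byte[5]=0x1E cont=0 payload=0x1E: varint #2 complete (value=494394); reset -> completed=2 acc=0 shift=0
byte[6]=0x19 cont=0 payload=0x19: varint #3 complete (value=25); reset -> completed=3 acc=0 shift=0

Answer: 3 0 0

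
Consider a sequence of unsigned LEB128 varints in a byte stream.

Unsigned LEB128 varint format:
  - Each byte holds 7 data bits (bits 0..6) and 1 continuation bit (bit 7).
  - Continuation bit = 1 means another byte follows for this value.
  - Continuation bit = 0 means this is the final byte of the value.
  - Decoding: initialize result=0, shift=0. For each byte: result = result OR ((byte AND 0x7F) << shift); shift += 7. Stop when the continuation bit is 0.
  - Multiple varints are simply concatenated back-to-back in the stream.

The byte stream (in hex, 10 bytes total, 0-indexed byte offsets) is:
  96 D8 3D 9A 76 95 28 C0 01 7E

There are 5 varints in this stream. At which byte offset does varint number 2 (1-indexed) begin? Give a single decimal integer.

  byte[0]=0x96 cont=1 payload=0x16=22: acc |= 22<<0 -> acc=22 shift=7
  byte[1]=0xD8 cont=1 payload=0x58=88: acc |= 88<<7 -> acc=11286 shift=14
  byte[2]=0x3D cont=0 payload=0x3D=61: acc |= 61<<14 -> acc=1010710 shift=21 [end]
Varint 1: bytes[0:3] = 96 D8 3D -> value 1010710 (3 byte(s))
  byte[3]=0x9A cont=1 payload=0x1A=26: acc |= 26<<0 -> acc=26 shift=7
  byte[4]=0x76 cont=0 payload=0x76=118: acc |= 118<<7 -> acc=15130 shift=14 [end]
Varint 2: bytes[3:5] = 9A 76 -> value 15130 (2 byte(s))
  byte[5]=0x95 cont=1 payload=0x15=21: acc |= 21<<0 -> acc=21 shift=7
  byte[6]=0x28 cont=0 payload=0x28=40: acc |= 40<<7 -> acc=5141 shift=14 [end]
Varint 3: bytes[5:7] = 95 28 -> value 5141 (2 byte(s))
  byte[7]=0xC0 cont=1 payload=0x40=64: acc |= 64<<0 -> acc=64 shift=7
  byte[8]=0x01 cont=0 payload=0x01=1: acc |= 1<<7 -> acc=192 shift=14 [end]
Varint 4: bytes[7:9] = C0 01 -> value 192 (2 byte(s))
  byte[9]=0x7E cont=0 payload=0x7E=126: acc |= 126<<0 -> acc=126 shift=7 [end]
Varint 5: bytes[9:10] = 7E -> value 126 (1 byte(s))

Answer: 3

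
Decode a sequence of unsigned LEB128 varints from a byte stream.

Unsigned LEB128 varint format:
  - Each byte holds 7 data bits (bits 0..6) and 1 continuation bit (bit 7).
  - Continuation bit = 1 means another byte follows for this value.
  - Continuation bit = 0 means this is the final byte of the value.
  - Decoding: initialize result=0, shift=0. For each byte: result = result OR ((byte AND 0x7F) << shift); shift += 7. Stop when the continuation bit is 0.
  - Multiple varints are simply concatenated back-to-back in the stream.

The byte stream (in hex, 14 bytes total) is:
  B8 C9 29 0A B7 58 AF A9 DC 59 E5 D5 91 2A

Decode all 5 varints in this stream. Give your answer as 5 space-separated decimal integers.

  byte[0]=0xB8 cont=1 payload=0x38=56: acc |= 56<<0 -> acc=56 shift=7
  byte[1]=0xC9 cont=1 payload=0x49=73: acc |= 73<<7 -> acc=9400 shift=14
  byte[2]=0x29 cont=0 payload=0x29=41: acc |= 41<<14 -> acc=681144 shift=21 [end]
Varint 1: bytes[0:3] = B8 C9 29 -> value 681144 (3 byte(s))
  byte[3]=0x0A cont=0 payload=0x0A=10: acc |= 10<<0 -> acc=10 shift=7 [end]
Varint 2: bytes[3:4] = 0A -> value 10 (1 byte(s))
  byte[4]=0xB7 cont=1 payload=0x37=55: acc |= 55<<0 -> acc=55 shift=7
  byte[5]=0x58 cont=0 payload=0x58=88: acc |= 88<<7 -> acc=11319 shift=14 [end]
Varint 3: bytes[4:6] = B7 58 -> value 11319 (2 byte(s))
  byte[6]=0xAF cont=1 payload=0x2F=47: acc |= 47<<0 -> acc=47 shift=7
  byte[7]=0xA9 cont=1 payload=0x29=41: acc |= 41<<7 -> acc=5295 shift=14
  byte[8]=0xDC cont=1 payload=0x5C=92: acc |= 92<<14 -> acc=1512623 shift=21
  byte[9]=0x59 cont=0 payload=0x59=89: acc |= 89<<21 -> acc=188159151 shift=28 [end]
Varint 4: bytes[6:10] = AF A9 DC 59 -> value 188159151 (4 byte(s))
  byte[10]=0xE5 cont=1 payload=0x65=101: acc |= 101<<0 -> acc=101 shift=7
  byte[11]=0xD5 cont=1 payload=0x55=85: acc |= 85<<7 -> acc=10981 shift=14
  byte[12]=0x91 cont=1 payload=0x11=17: acc |= 17<<14 -> acc=289509 shift=21
  byte[13]=0x2A cont=0 payload=0x2A=42: acc |= 42<<21 -> acc=88369893 shift=28 [end]
Varint 5: bytes[10:14] = E5 D5 91 2A -> value 88369893 (4 byte(s))

Answer: 681144 10 11319 188159151 88369893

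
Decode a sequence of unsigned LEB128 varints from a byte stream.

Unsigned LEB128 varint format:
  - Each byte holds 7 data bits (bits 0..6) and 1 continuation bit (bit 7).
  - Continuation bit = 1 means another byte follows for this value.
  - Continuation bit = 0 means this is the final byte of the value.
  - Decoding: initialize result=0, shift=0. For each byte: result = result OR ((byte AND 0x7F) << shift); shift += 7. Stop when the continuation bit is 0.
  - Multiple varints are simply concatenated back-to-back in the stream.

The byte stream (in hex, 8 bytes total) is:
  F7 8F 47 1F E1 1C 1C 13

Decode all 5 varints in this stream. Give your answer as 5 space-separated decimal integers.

Answer: 1165303 31 3681 28 19

Derivation:
  byte[0]=0xF7 cont=1 payload=0x77=119: acc |= 119<<0 -> acc=119 shift=7
  byte[1]=0x8F cont=1 payload=0x0F=15: acc |= 15<<7 -> acc=2039 shift=14
  byte[2]=0x47 cont=0 payload=0x47=71: acc |= 71<<14 -> acc=1165303 shift=21 [end]
Varint 1: bytes[0:3] = F7 8F 47 -> value 1165303 (3 byte(s))
  byte[3]=0x1F cont=0 payload=0x1F=31: acc |= 31<<0 -> acc=31 shift=7 [end]
Varint 2: bytes[3:4] = 1F -> value 31 (1 byte(s))
  byte[4]=0xE1 cont=1 payload=0x61=97: acc |= 97<<0 -> acc=97 shift=7
  byte[5]=0x1C cont=0 payload=0x1C=28: acc |= 28<<7 -> acc=3681 shift=14 [end]
Varint 3: bytes[4:6] = E1 1C -> value 3681 (2 byte(s))
  byte[6]=0x1C cont=0 payload=0x1C=28: acc |= 28<<0 -> acc=28 shift=7 [end]
Varint 4: bytes[6:7] = 1C -> value 28 (1 byte(s))
  byte[7]=0x13 cont=0 payload=0x13=19: acc |= 19<<0 -> acc=19 shift=7 [end]
Varint 5: bytes[7:8] = 13 -> value 19 (1 byte(s))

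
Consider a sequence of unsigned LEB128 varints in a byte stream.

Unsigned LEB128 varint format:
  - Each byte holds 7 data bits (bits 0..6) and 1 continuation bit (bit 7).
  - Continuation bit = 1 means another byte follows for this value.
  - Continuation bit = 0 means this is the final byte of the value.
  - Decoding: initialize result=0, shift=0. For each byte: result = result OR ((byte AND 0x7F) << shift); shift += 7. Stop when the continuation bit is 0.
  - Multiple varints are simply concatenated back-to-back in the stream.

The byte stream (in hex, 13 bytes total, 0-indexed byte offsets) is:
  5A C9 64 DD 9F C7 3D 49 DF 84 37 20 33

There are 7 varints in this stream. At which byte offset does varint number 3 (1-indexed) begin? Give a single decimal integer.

Answer: 3

Derivation:
  byte[0]=0x5A cont=0 payload=0x5A=90: acc |= 90<<0 -> acc=90 shift=7 [end]
Varint 1: bytes[0:1] = 5A -> value 90 (1 byte(s))
  byte[1]=0xC9 cont=1 payload=0x49=73: acc |= 73<<0 -> acc=73 shift=7
  byte[2]=0x64 cont=0 payload=0x64=100: acc |= 100<<7 -> acc=12873 shift=14 [end]
Varint 2: bytes[1:3] = C9 64 -> value 12873 (2 byte(s))
  byte[3]=0xDD cont=1 payload=0x5D=93: acc |= 93<<0 -> acc=93 shift=7
  byte[4]=0x9F cont=1 payload=0x1F=31: acc |= 31<<7 -> acc=4061 shift=14
  byte[5]=0xC7 cont=1 payload=0x47=71: acc |= 71<<14 -> acc=1167325 shift=21
  byte[6]=0x3D cont=0 payload=0x3D=61: acc |= 61<<21 -> acc=129093597 shift=28 [end]
Varint 3: bytes[3:7] = DD 9F C7 3D -> value 129093597 (4 byte(s))
  byte[7]=0x49 cont=0 payload=0x49=73: acc |= 73<<0 -> acc=73 shift=7 [end]
Varint 4: bytes[7:8] = 49 -> value 73 (1 byte(s))
  byte[8]=0xDF cont=1 payload=0x5F=95: acc |= 95<<0 -> acc=95 shift=7
  byte[9]=0x84 cont=1 payload=0x04=4: acc |= 4<<7 -> acc=607 shift=14
  byte[10]=0x37 cont=0 payload=0x37=55: acc |= 55<<14 -> acc=901727 shift=21 [end]
Varint 5: bytes[8:11] = DF 84 37 -> value 901727 (3 byte(s))
  byte[11]=0x20 cont=0 payload=0x20=32: acc |= 32<<0 -> acc=32 shift=7 [end]
Varint 6: bytes[11:12] = 20 -> value 32 (1 byte(s))
  byte[12]=0x33 cont=0 payload=0x33=51: acc |= 51<<0 -> acc=51 shift=7 [end]
Varint 7: bytes[12:13] = 33 -> value 51 (1 byte(s))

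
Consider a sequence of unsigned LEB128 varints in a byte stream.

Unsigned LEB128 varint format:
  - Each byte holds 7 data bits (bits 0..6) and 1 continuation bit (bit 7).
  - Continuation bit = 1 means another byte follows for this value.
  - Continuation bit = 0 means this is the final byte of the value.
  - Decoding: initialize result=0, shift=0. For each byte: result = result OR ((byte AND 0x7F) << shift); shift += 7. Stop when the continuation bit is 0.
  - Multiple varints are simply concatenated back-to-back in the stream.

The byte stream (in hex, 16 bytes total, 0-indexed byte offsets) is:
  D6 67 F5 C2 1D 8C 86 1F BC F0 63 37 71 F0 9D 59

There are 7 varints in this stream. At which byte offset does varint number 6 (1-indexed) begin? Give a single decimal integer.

  byte[0]=0xD6 cont=1 payload=0x56=86: acc |= 86<<0 -> acc=86 shift=7
  byte[1]=0x67 cont=0 payload=0x67=103: acc |= 103<<7 -> acc=13270 shift=14 [end]
Varint 1: bytes[0:2] = D6 67 -> value 13270 (2 byte(s))
  byte[2]=0xF5 cont=1 payload=0x75=117: acc |= 117<<0 -> acc=117 shift=7
  byte[3]=0xC2 cont=1 payload=0x42=66: acc |= 66<<7 -> acc=8565 shift=14
  byte[4]=0x1D cont=0 payload=0x1D=29: acc |= 29<<14 -> acc=483701 shift=21 [end]
Varint 2: bytes[2:5] = F5 C2 1D -> value 483701 (3 byte(s))
  byte[5]=0x8C cont=1 payload=0x0C=12: acc |= 12<<0 -> acc=12 shift=7
  byte[6]=0x86 cont=1 payload=0x06=6: acc |= 6<<7 -> acc=780 shift=14
  byte[7]=0x1F cont=0 payload=0x1F=31: acc |= 31<<14 -> acc=508684 shift=21 [end]
Varint 3: bytes[5:8] = 8C 86 1F -> value 508684 (3 byte(s))
  byte[8]=0xBC cont=1 payload=0x3C=60: acc |= 60<<0 -> acc=60 shift=7
  byte[9]=0xF0 cont=1 payload=0x70=112: acc |= 112<<7 -> acc=14396 shift=14
  byte[10]=0x63 cont=0 payload=0x63=99: acc |= 99<<14 -> acc=1636412 shift=21 [end]
Varint 4: bytes[8:11] = BC F0 63 -> value 1636412 (3 byte(s))
  byte[11]=0x37 cont=0 payload=0x37=55: acc |= 55<<0 -> acc=55 shift=7 [end]
Varint 5: bytes[11:12] = 37 -> value 55 (1 byte(s))
  byte[12]=0x71 cont=0 payload=0x71=113: acc |= 113<<0 -> acc=113 shift=7 [end]
Varint 6: bytes[12:13] = 71 -> value 113 (1 byte(s))
  byte[13]=0xF0 cont=1 payload=0x70=112: acc |= 112<<0 -> acc=112 shift=7
  byte[14]=0x9D cont=1 payload=0x1D=29: acc |= 29<<7 -> acc=3824 shift=14
  byte[15]=0x59 cont=0 payload=0x59=89: acc |= 89<<14 -> acc=1462000 shift=21 [end]
Varint 7: bytes[13:16] = F0 9D 59 -> value 1462000 (3 byte(s))

Answer: 12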